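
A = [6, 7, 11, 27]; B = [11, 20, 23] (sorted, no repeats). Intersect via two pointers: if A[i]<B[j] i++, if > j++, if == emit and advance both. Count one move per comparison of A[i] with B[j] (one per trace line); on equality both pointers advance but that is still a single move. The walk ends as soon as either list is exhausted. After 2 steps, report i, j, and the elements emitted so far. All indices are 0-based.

i=2, j=0, emitted=[]

[i=0,j=0] 6<11 → i++
[i=1,j=0] 7<11 → i++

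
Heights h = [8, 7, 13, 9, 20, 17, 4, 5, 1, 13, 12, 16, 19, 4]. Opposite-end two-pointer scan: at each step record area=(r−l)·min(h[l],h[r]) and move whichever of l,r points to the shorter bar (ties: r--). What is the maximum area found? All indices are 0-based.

max area = 152

[0,13] min(8,4)*13=52 best=52 * → r--
[0,12] min(8,19)*12=96 best=96 * → l++
[1,12] min(7,19)*11=77 best=96 → l++
[2,12] min(13,19)*10=130 best=130 * → l++
[3,12] min(9,19)*9=81 best=130 → l++
[4,12] min(20,19)*8=152 best=152 * → r--
[4,11] min(20,16)*7=112 best=152 → r--
[4,10] min(20,12)*6=72 best=152 → r--
[4,9] min(20,13)*5=65 best=152 → r--
[4,8] min(20,1)*4=4 best=152 → r--
[4,7] min(20,5)*3=15 best=152 → r--
[4,6] min(20,4)*2=8 best=152 → r--
[4,5] min(20,17)*1=17 best=152 → r--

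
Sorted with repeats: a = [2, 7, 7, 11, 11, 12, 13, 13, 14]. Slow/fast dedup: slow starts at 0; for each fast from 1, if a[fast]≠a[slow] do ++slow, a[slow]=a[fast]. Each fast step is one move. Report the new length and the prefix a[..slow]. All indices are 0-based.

slow=0 fast=1: a[fast]=7≠a[slow]=2 write a[1]=7, slow++,fast++
slow=1 fast=2: a[fast]=7=a[slow] dup, fast++
slow=1 fast=3: a[fast]=11≠a[slow]=7 write a[2]=11, slow++,fast++
slow=2 fast=4: a[fast]=11=a[slow] dup, fast++
slow=2 fast=5: a[fast]=12≠a[slow]=11 write a[3]=12, slow++,fast++
slow=3 fast=6: a[fast]=13≠a[slow]=12 write a[4]=13, slow++,fast++
slow=4 fast=7: a[fast]=13=a[slow] dup, fast++
slow=4 fast=8: a[fast]=14≠a[slow]=13 write a[5]=14, slow++,fast++

length 6; prefix = [2, 7, 11, 12, 13, 14]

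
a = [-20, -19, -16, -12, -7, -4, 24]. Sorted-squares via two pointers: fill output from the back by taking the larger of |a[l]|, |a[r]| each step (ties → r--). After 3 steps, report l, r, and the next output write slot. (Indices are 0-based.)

l=2, r=5, next write slot=3

[0,6] |-20|<=|24| out[6]=576 → r--
[0,5] |-20|>|-4| out[5]=400 → l++
[1,5] |-19|>|-4| out[4]=361 → l++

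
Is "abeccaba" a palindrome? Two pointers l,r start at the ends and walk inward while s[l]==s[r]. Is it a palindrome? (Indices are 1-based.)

[1,8] 'a'=='a' → l++,r--
[2,7] 'b'=='b' → l++,r--
[3,6] 'e'!='a' → stop

not a palindrome (mismatch at 3,6)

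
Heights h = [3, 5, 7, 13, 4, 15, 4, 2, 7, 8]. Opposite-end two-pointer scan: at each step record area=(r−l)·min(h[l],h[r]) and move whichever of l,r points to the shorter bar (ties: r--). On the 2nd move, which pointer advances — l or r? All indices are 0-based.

l

l=0 r=9: min(3,8)*9=27 best=27 *, l++
l=1 r=9: min(5,8)*8=40 best=40 *, l++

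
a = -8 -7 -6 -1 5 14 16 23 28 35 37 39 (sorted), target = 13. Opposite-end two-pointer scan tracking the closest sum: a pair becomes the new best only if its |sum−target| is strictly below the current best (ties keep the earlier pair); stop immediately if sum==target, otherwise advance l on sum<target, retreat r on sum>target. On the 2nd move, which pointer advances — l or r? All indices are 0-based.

l=0 r=11: -8+39=31 d=18 *, r--
l=0 r=10: -8+37=29 d=16 *, r--

r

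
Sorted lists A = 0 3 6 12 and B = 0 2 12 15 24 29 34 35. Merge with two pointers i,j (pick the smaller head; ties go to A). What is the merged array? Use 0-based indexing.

[0, 0, 2, 3, 6, 12, 12, 15, 24, 29, 34, 35]

[i=0,j=0] A[i]=0<=B[j]=0 take 0 → i++
[i=1,j=0] A[i]=3>B[j]=0 take 0 → j++
[i=1,j=1] A[i]=3>B[j]=2 take 2 → j++
[i=1,j=2] A[i]=3<=B[j]=12 take 3 → i++
[i=2,j=2] A[i]=6<=B[j]=12 take 6 → i++
[i=3,j=2] A[i]=12<=B[j]=12 take 12 → i++
[i=4,j=2] A done, take B[j]=12 → j++
[i=4,j=3] A done, take B[j]=15 → j++
[i=4,j=4] A done, take B[j]=24 → j++
[i=4,j=5] A done, take B[j]=29 → j++
[i=4,j=6] A done, take B[j]=34 → j++
[i=4,j=7] A done, take B[j]=35 → j++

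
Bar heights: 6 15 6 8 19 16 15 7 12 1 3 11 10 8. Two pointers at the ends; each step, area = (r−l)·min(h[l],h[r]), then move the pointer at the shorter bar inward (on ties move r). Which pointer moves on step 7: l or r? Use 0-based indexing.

r

l=0 r=13: min(6,8)*13=78 best=78 *, l++
l=1 r=13: min(15,8)*12=96 best=96 *, r--
l=1 r=12: min(15,10)*11=110 best=110 *, r--
l=1 r=11: min(15,11)*10=110 best=110, r--
l=1 r=10: min(15,3)*9=27 best=110, r--
l=1 r=9: min(15,1)*8=8 best=110, r--
l=1 r=8: min(15,12)*7=84 best=110, r--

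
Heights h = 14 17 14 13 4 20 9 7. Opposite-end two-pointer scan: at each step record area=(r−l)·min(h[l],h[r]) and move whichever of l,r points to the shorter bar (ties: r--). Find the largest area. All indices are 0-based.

l=0 r=7: min(14,7)*7=49 best=49 *, r--
l=0 r=6: min(14,9)*6=54 best=54 *, r--
l=0 r=5: min(14,20)*5=70 best=70 *, l++
l=1 r=5: min(17,20)*4=68 best=70, l++
l=2 r=5: min(14,20)*3=42 best=70, l++
l=3 r=5: min(13,20)*2=26 best=70, l++
l=4 r=5: min(4,20)*1=4 best=70, l++

max area = 70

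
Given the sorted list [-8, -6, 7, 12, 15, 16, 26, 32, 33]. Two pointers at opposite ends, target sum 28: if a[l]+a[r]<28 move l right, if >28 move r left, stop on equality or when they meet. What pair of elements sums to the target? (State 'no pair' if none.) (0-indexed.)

[0,8] -8+33=25 <28 → l++
[1,8] -6+33=27 <28 → l++
[2,8] 7+33=40 >28 → r--
[2,7] 7+32=39 >28 → r--
[2,6] 7+26=33 >28 → r--
[2,5] 7+16=23 <28 → l++
[3,5] 12+16=28 → found

(12, 16)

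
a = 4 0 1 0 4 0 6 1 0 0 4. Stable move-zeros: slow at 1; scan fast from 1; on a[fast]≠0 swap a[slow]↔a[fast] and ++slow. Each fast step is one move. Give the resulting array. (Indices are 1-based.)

[4, 1, 4, 6, 1, 4, 0, 0, 0, 0, 0]

(s=1,f=1) a[fast]=4≠0 swap→a[1]=4 → slow++,fast++
(s=2,f=2) a[fast]=0 → fast++
(s=2,f=3) a[fast]=1≠0 swap→a[2]=1 → slow++,fast++
(s=3,f=4) a[fast]=0 → fast++
(s=3,f=5) a[fast]=4≠0 swap→a[3]=4 → slow++,fast++
(s=4,f=6) a[fast]=0 → fast++
(s=4,f=7) a[fast]=6≠0 swap→a[4]=6 → slow++,fast++
(s=5,f=8) a[fast]=1≠0 swap→a[5]=1 → slow++,fast++
(s=6,f=9) a[fast]=0 → fast++
(s=6,f=10) a[fast]=0 → fast++
(s=6,f=11) a[fast]=4≠0 swap→a[6]=4 → slow++,fast++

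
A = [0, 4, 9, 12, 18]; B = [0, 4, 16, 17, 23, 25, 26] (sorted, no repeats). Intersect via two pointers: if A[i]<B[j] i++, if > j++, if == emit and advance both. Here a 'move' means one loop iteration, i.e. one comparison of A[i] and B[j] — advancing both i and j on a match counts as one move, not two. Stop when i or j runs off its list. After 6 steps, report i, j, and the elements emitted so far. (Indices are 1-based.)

i=5, j=5, emitted=[0, 4]

[i=1,j=1] 0==0 emit → i++,j++
[i=2,j=2] 4==4 emit → i++,j++
[i=3,j=3] 9<16 → i++
[i=4,j=3] 12<16 → i++
[i=5,j=3] 18>16 → j++
[i=5,j=4] 18>17 → j++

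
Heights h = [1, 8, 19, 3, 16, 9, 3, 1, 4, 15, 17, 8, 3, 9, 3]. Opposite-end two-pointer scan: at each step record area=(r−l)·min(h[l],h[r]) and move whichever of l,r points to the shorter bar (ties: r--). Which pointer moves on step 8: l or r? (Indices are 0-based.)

l=0 r=14: min(1,3)*14=14 best=14 *, l++
l=1 r=14: min(8,3)*13=39 best=39 *, r--
l=1 r=13: min(8,9)*12=96 best=96 *, l++
l=2 r=13: min(19,9)*11=99 best=99 *, r--
l=2 r=12: min(19,3)*10=30 best=99, r--
l=2 r=11: min(19,8)*9=72 best=99, r--
l=2 r=10: min(19,17)*8=136 best=136 *, r--
l=2 r=9: min(19,15)*7=105 best=136, r--

r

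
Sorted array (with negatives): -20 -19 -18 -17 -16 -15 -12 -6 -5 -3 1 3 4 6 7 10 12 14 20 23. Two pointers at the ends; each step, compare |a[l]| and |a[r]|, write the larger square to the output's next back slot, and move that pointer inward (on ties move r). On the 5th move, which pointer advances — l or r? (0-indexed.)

l

l=0 r=19: |-20|<=|23| out[19]=529, r--
l=0 r=18: |-20|<=|20| out[18]=400, r--
l=0 r=17: |-20|>|14| out[17]=400, l++
l=1 r=17: |-19|>|14| out[16]=361, l++
l=2 r=17: |-18|>|14| out[15]=324, l++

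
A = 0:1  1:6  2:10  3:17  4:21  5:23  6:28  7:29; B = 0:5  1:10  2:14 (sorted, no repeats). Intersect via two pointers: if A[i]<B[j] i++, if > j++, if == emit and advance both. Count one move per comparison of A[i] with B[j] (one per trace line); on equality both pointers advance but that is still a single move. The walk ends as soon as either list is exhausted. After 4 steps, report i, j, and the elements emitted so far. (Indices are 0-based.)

i=0 j=0: 1<5, i++
i=1 j=0: 6>5, j++
i=1 j=1: 6<10, i++
i=2 j=1: 10==10 emit, i++,j++

i=3, j=2, emitted=[10]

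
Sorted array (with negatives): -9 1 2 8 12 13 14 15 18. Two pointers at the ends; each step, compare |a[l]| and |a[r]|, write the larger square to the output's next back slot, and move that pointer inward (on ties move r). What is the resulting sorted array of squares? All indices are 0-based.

[0,8] |-9|<=|18| out[8]=324 → r--
[0,7] |-9|<=|15| out[7]=225 → r--
[0,6] |-9|<=|14| out[6]=196 → r--
[0,5] |-9|<=|13| out[5]=169 → r--
[0,4] |-9|<=|12| out[4]=144 → r--
[0,3] |-9|>|8| out[3]=81 → l++
[1,3] |1|<=|8| out[2]=64 → r--
[1,2] |1|<=|2| out[1]=4 → r--
[1,1] |1|<=|1| out[0]=1 → r--

[1, 4, 64, 81, 144, 169, 196, 225, 324]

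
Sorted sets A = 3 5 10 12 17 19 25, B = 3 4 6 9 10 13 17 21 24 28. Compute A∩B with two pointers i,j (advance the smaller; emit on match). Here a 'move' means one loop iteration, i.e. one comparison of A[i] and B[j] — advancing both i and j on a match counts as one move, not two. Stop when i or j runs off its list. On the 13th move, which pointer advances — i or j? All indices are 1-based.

i=1 j=1: 3==3 emit, i++,j++
i=2 j=2: 5>4, j++
i=2 j=3: 5<6, i++
i=3 j=3: 10>6, j++
i=3 j=4: 10>9, j++
i=3 j=5: 10==10 emit, i++,j++
i=4 j=6: 12<13, i++
i=5 j=6: 17>13, j++
i=5 j=7: 17==17 emit, i++,j++
i=6 j=8: 19<21, i++
i=7 j=8: 25>21, j++
i=7 j=9: 25>24, j++
i=7 j=10: 25<28, i++

i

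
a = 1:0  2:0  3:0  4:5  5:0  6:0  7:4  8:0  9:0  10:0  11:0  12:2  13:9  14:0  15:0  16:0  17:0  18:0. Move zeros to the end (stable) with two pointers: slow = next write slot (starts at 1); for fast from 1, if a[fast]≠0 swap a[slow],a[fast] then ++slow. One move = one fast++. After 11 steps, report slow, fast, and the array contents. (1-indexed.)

slow=3, fast=12, a=[5, 4, 0, 0, 0, 0, 0, 0, 0, 0, 0, 2, 9, 0, 0, 0, 0, 0]

slow=1 fast=1: a[fast]=0, fast++
slow=1 fast=2: a[fast]=0, fast++
slow=1 fast=3: a[fast]=0, fast++
slow=1 fast=4: a[fast]=5≠0 swap→a[1]=5, slow++,fast++
slow=2 fast=5: a[fast]=0, fast++
slow=2 fast=6: a[fast]=0, fast++
slow=2 fast=7: a[fast]=4≠0 swap→a[2]=4, slow++,fast++
slow=3 fast=8: a[fast]=0, fast++
slow=3 fast=9: a[fast]=0, fast++
slow=3 fast=10: a[fast]=0, fast++
slow=3 fast=11: a[fast]=0, fast++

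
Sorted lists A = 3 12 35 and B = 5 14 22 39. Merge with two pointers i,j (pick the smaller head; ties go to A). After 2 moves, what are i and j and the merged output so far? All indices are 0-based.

[i=0,j=0] A[i]=3<=B[j]=5 take 3 → i++
[i=1,j=0] A[i]=12>B[j]=5 take 5 → j++

i=1, j=1, merged so far=[3, 5]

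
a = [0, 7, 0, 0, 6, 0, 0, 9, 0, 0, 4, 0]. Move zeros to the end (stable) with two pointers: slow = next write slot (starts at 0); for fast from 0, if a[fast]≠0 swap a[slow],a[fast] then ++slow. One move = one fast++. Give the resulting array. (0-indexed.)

[7, 6, 9, 4, 0, 0, 0, 0, 0, 0, 0, 0]

(s=0,f=0) a[fast]=0 → fast++
(s=0,f=1) a[fast]=7≠0 swap→a[0]=7 → slow++,fast++
(s=1,f=2) a[fast]=0 → fast++
(s=1,f=3) a[fast]=0 → fast++
(s=1,f=4) a[fast]=6≠0 swap→a[1]=6 → slow++,fast++
(s=2,f=5) a[fast]=0 → fast++
(s=2,f=6) a[fast]=0 → fast++
(s=2,f=7) a[fast]=9≠0 swap→a[2]=9 → slow++,fast++
(s=3,f=8) a[fast]=0 → fast++
(s=3,f=9) a[fast]=0 → fast++
(s=3,f=10) a[fast]=4≠0 swap→a[3]=4 → slow++,fast++
(s=4,f=11) a[fast]=0 → fast++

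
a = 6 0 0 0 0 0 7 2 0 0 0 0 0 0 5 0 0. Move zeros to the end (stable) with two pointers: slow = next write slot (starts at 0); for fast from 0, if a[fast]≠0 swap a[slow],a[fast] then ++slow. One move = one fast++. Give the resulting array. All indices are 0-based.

[6, 7, 2, 5, 0, 0, 0, 0, 0, 0, 0, 0, 0, 0, 0, 0, 0]

slow=0 fast=0: a[fast]=6≠0 swap→a[0]=6, slow++,fast++
slow=1 fast=1: a[fast]=0, fast++
slow=1 fast=2: a[fast]=0, fast++
slow=1 fast=3: a[fast]=0, fast++
slow=1 fast=4: a[fast]=0, fast++
slow=1 fast=5: a[fast]=0, fast++
slow=1 fast=6: a[fast]=7≠0 swap→a[1]=7, slow++,fast++
slow=2 fast=7: a[fast]=2≠0 swap→a[2]=2, slow++,fast++
slow=3 fast=8: a[fast]=0, fast++
slow=3 fast=9: a[fast]=0, fast++
slow=3 fast=10: a[fast]=0, fast++
slow=3 fast=11: a[fast]=0, fast++
slow=3 fast=12: a[fast]=0, fast++
slow=3 fast=13: a[fast]=0, fast++
slow=3 fast=14: a[fast]=5≠0 swap→a[3]=5, slow++,fast++
slow=4 fast=15: a[fast]=0, fast++
slow=4 fast=16: a[fast]=0, fast++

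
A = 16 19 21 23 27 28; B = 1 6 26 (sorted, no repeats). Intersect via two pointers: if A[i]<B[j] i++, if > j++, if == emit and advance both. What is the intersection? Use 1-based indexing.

i=1 j=1: 16>1, j++
i=1 j=2: 16>6, j++
i=1 j=3: 16<26, i++
i=2 j=3: 19<26, i++
i=3 j=3: 21<26, i++
i=4 j=3: 23<26, i++
i=5 j=3: 27>26, j++

intersection = []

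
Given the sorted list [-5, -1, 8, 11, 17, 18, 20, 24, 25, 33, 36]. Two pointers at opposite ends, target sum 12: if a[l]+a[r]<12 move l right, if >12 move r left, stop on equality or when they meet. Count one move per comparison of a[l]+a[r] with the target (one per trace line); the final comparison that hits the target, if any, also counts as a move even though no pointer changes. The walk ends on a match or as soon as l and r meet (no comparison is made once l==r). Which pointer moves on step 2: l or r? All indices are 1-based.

r

[1,11] -5+36=31 >12 → r--
[1,10] -5+33=28 >12 → r--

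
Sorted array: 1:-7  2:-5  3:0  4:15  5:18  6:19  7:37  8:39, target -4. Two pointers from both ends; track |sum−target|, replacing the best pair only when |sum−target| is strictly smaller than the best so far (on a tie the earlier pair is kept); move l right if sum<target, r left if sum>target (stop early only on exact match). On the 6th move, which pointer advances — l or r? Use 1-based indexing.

l

l=1 r=8: -7+39=32 d=36 *, r--
l=1 r=7: -7+37=30 d=34 *, r--
l=1 r=6: -7+19=12 d=16 *, r--
l=1 r=5: -7+18=11 d=15 *, r--
l=1 r=4: -7+15=8 d=12 *, r--
l=1 r=3: -7+0=-7 d=3 *, l++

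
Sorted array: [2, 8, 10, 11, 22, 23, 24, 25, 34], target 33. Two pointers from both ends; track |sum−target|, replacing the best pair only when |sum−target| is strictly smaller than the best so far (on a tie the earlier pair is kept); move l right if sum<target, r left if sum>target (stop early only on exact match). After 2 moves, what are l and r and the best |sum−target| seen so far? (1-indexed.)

l=1 r=9: 2+34=36 d=3 *, r--
l=1 r=8: 2+25=27 d=6, l++

l=2, r=8, best |Δ|=3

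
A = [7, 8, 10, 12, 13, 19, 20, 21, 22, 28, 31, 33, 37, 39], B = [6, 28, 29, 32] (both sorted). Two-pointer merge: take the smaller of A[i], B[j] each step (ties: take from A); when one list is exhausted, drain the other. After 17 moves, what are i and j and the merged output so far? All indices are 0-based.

[i=0,j=0] A[i]=7>B[j]=6 take 6 → j++
[i=0,j=1] A[i]=7<=B[j]=28 take 7 → i++
[i=1,j=1] A[i]=8<=B[j]=28 take 8 → i++
[i=2,j=1] A[i]=10<=B[j]=28 take 10 → i++
[i=3,j=1] A[i]=12<=B[j]=28 take 12 → i++
[i=4,j=1] A[i]=13<=B[j]=28 take 13 → i++
[i=5,j=1] A[i]=19<=B[j]=28 take 19 → i++
[i=6,j=1] A[i]=20<=B[j]=28 take 20 → i++
[i=7,j=1] A[i]=21<=B[j]=28 take 21 → i++
[i=8,j=1] A[i]=22<=B[j]=28 take 22 → i++
[i=9,j=1] A[i]=28<=B[j]=28 take 28 → i++
[i=10,j=1] A[i]=31>B[j]=28 take 28 → j++
[i=10,j=2] A[i]=31>B[j]=29 take 29 → j++
[i=10,j=3] A[i]=31<=B[j]=32 take 31 → i++
[i=11,j=3] A[i]=33>B[j]=32 take 32 → j++
[i=11,j=4] B done, take A[i]=33 → i++
[i=12,j=4] B done, take A[i]=37 → i++

i=13, j=4, merged so far=[6, 7, 8, 10, 12, 13, 19, 20, 21, 22, 28, 28, 29, 31, 32, 33, 37]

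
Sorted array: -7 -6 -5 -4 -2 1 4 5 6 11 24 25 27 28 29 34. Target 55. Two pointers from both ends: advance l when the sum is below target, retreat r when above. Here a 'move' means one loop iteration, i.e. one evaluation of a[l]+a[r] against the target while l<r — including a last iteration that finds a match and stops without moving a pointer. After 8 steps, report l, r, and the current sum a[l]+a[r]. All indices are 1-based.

[1,16] -7+34=27 <55 → l++
[2,16] -6+34=28 <55 → l++
[3,16] -5+34=29 <55 → l++
[4,16] -4+34=30 <55 → l++
[5,16] -2+34=32 <55 → l++
[6,16] 1+34=35 <55 → l++
[7,16] 4+34=38 <55 → l++
[8,16] 5+34=39 <55 → l++

l=9, r=16, sum=40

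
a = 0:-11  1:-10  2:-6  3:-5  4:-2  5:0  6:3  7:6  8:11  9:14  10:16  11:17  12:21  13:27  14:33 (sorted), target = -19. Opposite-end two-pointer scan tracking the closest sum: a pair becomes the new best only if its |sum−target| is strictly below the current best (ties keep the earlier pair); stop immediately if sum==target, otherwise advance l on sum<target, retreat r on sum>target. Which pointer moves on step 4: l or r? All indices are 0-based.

l=0 r=14: -11+33=22 d=41 *, r--
l=0 r=13: -11+27=16 d=35 *, r--
l=0 r=12: -11+21=10 d=29 *, r--
l=0 r=11: -11+17=6 d=25 *, r--

r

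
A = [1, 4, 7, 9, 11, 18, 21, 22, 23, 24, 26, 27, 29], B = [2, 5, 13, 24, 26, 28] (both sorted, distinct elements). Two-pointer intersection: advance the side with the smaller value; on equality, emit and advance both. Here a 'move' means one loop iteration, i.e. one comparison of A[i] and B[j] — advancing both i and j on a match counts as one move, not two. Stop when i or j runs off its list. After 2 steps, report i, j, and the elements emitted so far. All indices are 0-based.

i=1, j=1, emitted=[]

i=0 j=0: 1<2, i++
i=1 j=0: 4>2, j++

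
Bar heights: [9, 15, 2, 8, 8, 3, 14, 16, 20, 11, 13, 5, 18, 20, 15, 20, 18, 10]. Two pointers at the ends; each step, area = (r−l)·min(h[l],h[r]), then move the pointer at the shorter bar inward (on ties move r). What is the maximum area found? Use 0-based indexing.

max area = 225

l=0 r=17: min(9,10)*17=153 best=153 *, l++
l=1 r=17: min(15,10)*16=160 best=160 *, r--
l=1 r=16: min(15,18)*15=225 best=225 *, l++
l=2 r=16: min(2,18)*14=28 best=225, l++
l=3 r=16: min(8,18)*13=104 best=225, l++
l=4 r=16: min(8,18)*12=96 best=225, l++
l=5 r=16: min(3,18)*11=33 best=225, l++
l=6 r=16: min(14,18)*10=140 best=225, l++
l=7 r=16: min(16,18)*9=144 best=225, l++
l=8 r=16: min(20,18)*8=144 best=225, r--
l=8 r=15: min(20,20)*7=140 best=225, r--
l=8 r=14: min(20,15)*6=90 best=225, r--
l=8 r=13: min(20,20)*5=100 best=225, r--
l=8 r=12: min(20,18)*4=72 best=225, r--
l=8 r=11: min(20,5)*3=15 best=225, r--
l=8 r=10: min(20,13)*2=26 best=225, r--
l=8 r=9: min(20,11)*1=11 best=225, r--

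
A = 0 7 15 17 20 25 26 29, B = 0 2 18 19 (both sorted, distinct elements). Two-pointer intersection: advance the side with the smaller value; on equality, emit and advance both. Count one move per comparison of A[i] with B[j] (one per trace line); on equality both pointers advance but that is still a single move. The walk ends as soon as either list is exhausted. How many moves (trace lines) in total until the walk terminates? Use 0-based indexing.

[i=0,j=0] 0==0 emit → i++,j++
[i=1,j=1] 7>2 → j++
[i=1,j=2] 7<18 → i++
[i=2,j=2] 15<18 → i++
[i=3,j=2] 17<18 → i++
[i=4,j=2] 20>18 → j++
[i=4,j=3] 20>19 → j++

7 moves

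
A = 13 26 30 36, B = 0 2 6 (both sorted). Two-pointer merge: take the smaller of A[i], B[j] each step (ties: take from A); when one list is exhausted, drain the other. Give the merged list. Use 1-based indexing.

[0, 2, 6, 13, 26, 30, 36]

[i=1,j=1] A[i]=13>B[j]=0 take 0 → j++
[i=1,j=2] A[i]=13>B[j]=2 take 2 → j++
[i=1,j=3] A[i]=13>B[j]=6 take 6 → j++
[i=1,j=4] B done, take A[i]=13 → i++
[i=2,j=4] B done, take A[i]=26 → i++
[i=3,j=4] B done, take A[i]=30 → i++
[i=4,j=4] B done, take A[i]=36 → i++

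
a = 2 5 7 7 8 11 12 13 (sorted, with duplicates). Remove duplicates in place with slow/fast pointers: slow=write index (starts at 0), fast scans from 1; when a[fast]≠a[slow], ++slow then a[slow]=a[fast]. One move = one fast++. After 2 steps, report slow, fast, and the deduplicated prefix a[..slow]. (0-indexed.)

(s=0,f=1) a[fast]=5≠a[slow]=2 write a[1]=5 → slow++,fast++
(s=1,f=2) a[fast]=7≠a[slow]=5 write a[2]=7 → slow++,fast++

slow=2, fast=3, prefix=[2, 5, 7]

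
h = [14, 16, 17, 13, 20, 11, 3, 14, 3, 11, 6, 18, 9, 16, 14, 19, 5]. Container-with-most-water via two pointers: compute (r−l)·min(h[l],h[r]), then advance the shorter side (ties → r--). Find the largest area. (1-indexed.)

[1,17] min(14,5)*16=80 best=80 * → r--
[1,16] min(14,19)*15=210 best=210 * → l++
[2,16] min(16,19)*14=224 best=224 * → l++
[3,16] min(17,19)*13=221 best=224 → l++
[4,16] min(13,19)*12=156 best=224 → l++
[5,16] min(20,19)*11=209 best=224 → r--
[5,15] min(20,14)*10=140 best=224 → r--
[5,14] min(20,16)*9=144 best=224 → r--
[5,13] min(20,9)*8=72 best=224 → r--
[5,12] min(20,18)*7=126 best=224 → r--
[5,11] min(20,6)*6=36 best=224 → r--
[5,10] min(20,11)*5=55 best=224 → r--
[5,9] min(20,3)*4=12 best=224 → r--
[5,8] min(20,14)*3=42 best=224 → r--
[5,7] min(20,3)*2=6 best=224 → r--
[5,6] min(20,11)*1=11 best=224 → r--

max area = 224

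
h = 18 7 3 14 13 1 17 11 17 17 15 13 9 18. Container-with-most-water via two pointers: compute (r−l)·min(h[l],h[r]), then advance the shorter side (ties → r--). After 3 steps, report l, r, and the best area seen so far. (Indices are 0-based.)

[0,13] min(18,18)*13=234 best=234 * → r--
[0,12] min(18,9)*12=108 best=234 → r--
[0,11] min(18,13)*11=143 best=234 → r--

l=0, r=10, best area=234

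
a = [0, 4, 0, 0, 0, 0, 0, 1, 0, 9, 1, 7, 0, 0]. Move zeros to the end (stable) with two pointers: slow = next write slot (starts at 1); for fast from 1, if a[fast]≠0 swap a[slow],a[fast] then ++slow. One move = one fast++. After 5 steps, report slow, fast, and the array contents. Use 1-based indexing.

(s=1,f=1) a[fast]=0 → fast++
(s=1,f=2) a[fast]=4≠0 swap→a[1]=4 → slow++,fast++
(s=2,f=3) a[fast]=0 → fast++
(s=2,f=4) a[fast]=0 → fast++
(s=2,f=5) a[fast]=0 → fast++

slow=2, fast=6, a=[4, 0, 0, 0, 0, 0, 0, 1, 0, 9, 1, 7, 0, 0]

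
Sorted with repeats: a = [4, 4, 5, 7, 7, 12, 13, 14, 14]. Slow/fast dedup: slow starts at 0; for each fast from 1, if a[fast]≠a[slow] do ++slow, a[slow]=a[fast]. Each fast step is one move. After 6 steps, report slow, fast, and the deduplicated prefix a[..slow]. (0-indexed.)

slow=4, fast=7, prefix=[4, 5, 7, 12, 13]

slow=0 fast=1: a[fast]=4=a[slow] dup, fast++
slow=0 fast=2: a[fast]=5≠a[slow]=4 write a[1]=5, slow++,fast++
slow=1 fast=3: a[fast]=7≠a[slow]=5 write a[2]=7, slow++,fast++
slow=2 fast=4: a[fast]=7=a[slow] dup, fast++
slow=2 fast=5: a[fast]=12≠a[slow]=7 write a[3]=12, slow++,fast++
slow=3 fast=6: a[fast]=13≠a[slow]=12 write a[4]=13, slow++,fast++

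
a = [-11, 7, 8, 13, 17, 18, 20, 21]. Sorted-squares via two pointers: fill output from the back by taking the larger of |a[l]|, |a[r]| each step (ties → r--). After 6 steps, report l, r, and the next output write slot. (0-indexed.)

[0,7] |-11|<=|21| out[7]=441 → r--
[0,6] |-11|<=|20| out[6]=400 → r--
[0,5] |-11|<=|18| out[5]=324 → r--
[0,4] |-11|<=|17| out[4]=289 → r--
[0,3] |-11|<=|13| out[3]=169 → r--
[0,2] |-11|>|8| out[2]=121 → l++

l=1, r=2, next write slot=1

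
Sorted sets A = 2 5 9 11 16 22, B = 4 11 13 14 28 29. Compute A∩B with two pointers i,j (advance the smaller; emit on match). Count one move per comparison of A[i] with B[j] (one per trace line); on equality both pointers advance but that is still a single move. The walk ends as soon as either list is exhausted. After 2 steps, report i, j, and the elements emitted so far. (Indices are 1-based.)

[i=1,j=1] 2<4 → i++
[i=2,j=1] 5>4 → j++

i=2, j=2, emitted=[]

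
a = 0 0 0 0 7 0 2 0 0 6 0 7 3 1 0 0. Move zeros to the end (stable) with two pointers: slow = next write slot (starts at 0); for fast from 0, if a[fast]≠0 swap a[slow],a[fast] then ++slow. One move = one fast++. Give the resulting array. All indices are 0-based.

slow=0 fast=0: a[fast]=0, fast++
slow=0 fast=1: a[fast]=0, fast++
slow=0 fast=2: a[fast]=0, fast++
slow=0 fast=3: a[fast]=0, fast++
slow=0 fast=4: a[fast]=7≠0 swap→a[0]=7, slow++,fast++
slow=1 fast=5: a[fast]=0, fast++
slow=1 fast=6: a[fast]=2≠0 swap→a[1]=2, slow++,fast++
slow=2 fast=7: a[fast]=0, fast++
slow=2 fast=8: a[fast]=0, fast++
slow=2 fast=9: a[fast]=6≠0 swap→a[2]=6, slow++,fast++
slow=3 fast=10: a[fast]=0, fast++
slow=3 fast=11: a[fast]=7≠0 swap→a[3]=7, slow++,fast++
slow=4 fast=12: a[fast]=3≠0 swap→a[4]=3, slow++,fast++
slow=5 fast=13: a[fast]=1≠0 swap→a[5]=1, slow++,fast++
slow=6 fast=14: a[fast]=0, fast++
slow=6 fast=15: a[fast]=0, fast++

[7, 2, 6, 7, 3, 1, 0, 0, 0, 0, 0, 0, 0, 0, 0, 0]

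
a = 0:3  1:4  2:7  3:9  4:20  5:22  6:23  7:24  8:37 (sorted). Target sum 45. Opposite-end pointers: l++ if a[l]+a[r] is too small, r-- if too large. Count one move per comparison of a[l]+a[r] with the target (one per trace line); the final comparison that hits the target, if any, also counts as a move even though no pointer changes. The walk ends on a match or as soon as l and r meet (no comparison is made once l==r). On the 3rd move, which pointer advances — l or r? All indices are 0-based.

l

l=0 r=8: 3+37=40 <45, l++
l=1 r=8: 4+37=41 <45, l++
l=2 r=8: 7+37=44 <45, l++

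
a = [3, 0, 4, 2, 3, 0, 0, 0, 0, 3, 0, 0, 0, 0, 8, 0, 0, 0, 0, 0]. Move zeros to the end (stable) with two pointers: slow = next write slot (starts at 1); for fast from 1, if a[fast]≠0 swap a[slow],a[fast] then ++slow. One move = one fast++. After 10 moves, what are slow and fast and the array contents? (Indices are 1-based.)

(s=1,f=1) a[fast]=3≠0 swap→a[1]=3 → slow++,fast++
(s=2,f=2) a[fast]=0 → fast++
(s=2,f=3) a[fast]=4≠0 swap→a[2]=4 → slow++,fast++
(s=3,f=4) a[fast]=2≠0 swap→a[3]=2 → slow++,fast++
(s=4,f=5) a[fast]=3≠0 swap→a[4]=3 → slow++,fast++
(s=5,f=6) a[fast]=0 → fast++
(s=5,f=7) a[fast]=0 → fast++
(s=5,f=8) a[fast]=0 → fast++
(s=5,f=9) a[fast]=0 → fast++
(s=5,f=10) a[fast]=3≠0 swap→a[5]=3 → slow++,fast++

slow=6, fast=11, a=[3, 4, 2, 3, 3, 0, 0, 0, 0, 0, 0, 0, 0, 0, 8, 0, 0, 0, 0, 0]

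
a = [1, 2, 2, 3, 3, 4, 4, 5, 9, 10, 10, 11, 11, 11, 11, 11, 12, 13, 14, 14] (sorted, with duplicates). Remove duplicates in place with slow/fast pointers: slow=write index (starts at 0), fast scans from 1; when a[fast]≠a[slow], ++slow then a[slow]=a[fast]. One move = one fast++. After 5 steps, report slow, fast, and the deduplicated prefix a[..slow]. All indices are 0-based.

slow=3, fast=6, prefix=[1, 2, 3, 4]

slow=0 fast=1: a[fast]=2≠a[slow]=1 write a[1]=2, slow++,fast++
slow=1 fast=2: a[fast]=2=a[slow] dup, fast++
slow=1 fast=3: a[fast]=3≠a[slow]=2 write a[2]=3, slow++,fast++
slow=2 fast=4: a[fast]=3=a[slow] dup, fast++
slow=2 fast=5: a[fast]=4≠a[slow]=3 write a[3]=4, slow++,fast++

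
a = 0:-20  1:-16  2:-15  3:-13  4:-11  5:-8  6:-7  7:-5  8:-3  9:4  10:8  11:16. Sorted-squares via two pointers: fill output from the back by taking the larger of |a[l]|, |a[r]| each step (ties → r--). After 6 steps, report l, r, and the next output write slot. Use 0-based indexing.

l=5, r=10, next write slot=5

[0,11] |-20|>|16| out[11]=400 → l++
[1,11] |-16|<=|16| out[10]=256 → r--
[1,10] |-16|>|8| out[9]=256 → l++
[2,10] |-15|>|8| out[8]=225 → l++
[3,10] |-13|>|8| out[7]=169 → l++
[4,10] |-11|>|8| out[6]=121 → l++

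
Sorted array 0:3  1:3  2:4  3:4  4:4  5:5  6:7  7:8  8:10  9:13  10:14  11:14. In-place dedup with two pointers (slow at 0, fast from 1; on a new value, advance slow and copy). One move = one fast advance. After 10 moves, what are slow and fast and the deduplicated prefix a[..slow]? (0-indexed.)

slow=7, fast=11, prefix=[3, 4, 5, 7, 8, 10, 13, 14]

(s=0,f=1) a[fast]=3=a[slow] dup → fast++
(s=0,f=2) a[fast]=4≠a[slow]=3 write a[1]=4 → slow++,fast++
(s=1,f=3) a[fast]=4=a[slow] dup → fast++
(s=1,f=4) a[fast]=4=a[slow] dup → fast++
(s=1,f=5) a[fast]=5≠a[slow]=4 write a[2]=5 → slow++,fast++
(s=2,f=6) a[fast]=7≠a[slow]=5 write a[3]=7 → slow++,fast++
(s=3,f=7) a[fast]=8≠a[slow]=7 write a[4]=8 → slow++,fast++
(s=4,f=8) a[fast]=10≠a[slow]=8 write a[5]=10 → slow++,fast++
(s=5,f=9) a[fast]=13≠a[slow]=10 write a[6]=13 → slow++,fast++
(s=6,f=10) a[fast]=14≠a[slow]=13 write a[7]=14 → slow++,fast++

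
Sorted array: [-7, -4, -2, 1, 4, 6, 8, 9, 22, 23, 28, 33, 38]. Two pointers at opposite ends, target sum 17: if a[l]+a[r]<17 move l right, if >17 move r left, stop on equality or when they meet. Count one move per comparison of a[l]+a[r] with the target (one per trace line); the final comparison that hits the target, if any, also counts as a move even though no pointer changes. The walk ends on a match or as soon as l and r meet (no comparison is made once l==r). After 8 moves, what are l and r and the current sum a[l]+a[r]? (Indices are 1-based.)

l=4, r=8, sum=10

[1,13] -7+38=31 >17 → r--
[1,12] -7+33=26 >17 → r--
[1,11] -7+28=21 >17 → r--
[1,10] -7+23=16 <17 → l++
[2,10] -4+23=19 >17 → r--
[2,9] -4+22=18 >17 → r--
[2,8] -4+9=5 <17 → l++
[3,8] -2+9=7 <17 → l++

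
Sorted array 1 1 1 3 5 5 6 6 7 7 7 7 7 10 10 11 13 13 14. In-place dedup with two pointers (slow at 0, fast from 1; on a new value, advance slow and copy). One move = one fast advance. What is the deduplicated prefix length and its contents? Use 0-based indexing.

length 9; prefix = [1, 3, 5, 6, 7, 10, 11, 13, 14]

slow=0 fast=1: a[fast]=1=a[slow] dup, fast++
slow=0 fast=2: a[fast]=1=a[slow] dup, fast++
slow=0 fast=3: a[fast]=3≠a[slow]=1 write a[1]=3, slow++,fast++
slow=1 fast=4: a[fast]=5≠a[slow]=3 write a[2]=5, slow++,fast++
slow=2 fast=5: a[fast]=5=a[slow] dup, fast++
slow=2 fast=6: a[fast]=6≠a[slow]=5 write a[3]=6, slow++,fast++
slow=3 fast=7: a[fast]=6=a[slow] dup, fast++
slow=3 fast=8: a[fast]=7≠a[slow]=6 write a[4]=7, slow++,fast++
slow=4 fast=9: a[fast]=7=a[slow] dup, fast++
slow=4 fast=10: a[fast]=7=a[slow] dup, fast++
slow=4 fast=11: a[fast]=7=a[slow] dup, fast++
slow=4 fast=12: a[fast]=7=a[slow] dup, fast++
slow=4 fast=13: a[fast]=10≠a[slow]=7 write a[5]=10, slow++,fast++
slow=5 fast=14: a[fast]=10=a[slow] dup, fast++
slow=5 fast=15: a[fast]=11≠a[slow]=10 write a[6]=11, slow++,fast++
slow=6 fast=16: a[fast]=13≠a[slow]=11 write a[7]=13, slow++,fast++
slow=7 fast=17: a[fast]=13=a[slow] dup, fast++
slow=7 fast=18: a[fast]=14≠a[slow]=13 write a[8]=14, slow++,fast++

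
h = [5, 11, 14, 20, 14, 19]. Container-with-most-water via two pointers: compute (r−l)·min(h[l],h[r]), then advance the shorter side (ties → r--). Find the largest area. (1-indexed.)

max area = 44

l=1 r=6: min(5,19)*5=25 best=25 *, l++
l=2 r=6: min(11,19)*4=44 best=44 *, l++
l=3 r=6: min(14,19)*3=42 best=44, l++
l=4 r=6: min(20,19)*2=38 best=44, r--
l=4 r=5: min(20,14)*1=14 best=44, r--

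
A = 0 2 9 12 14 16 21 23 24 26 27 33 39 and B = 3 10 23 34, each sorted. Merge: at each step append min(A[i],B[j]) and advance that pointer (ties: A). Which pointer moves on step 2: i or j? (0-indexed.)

[i=0,j=0] A[i]=0<=B[j]=3 take 0 → i++
[i=1,j=0] A[i]=2<=B[j]=3 take 2 → i++

i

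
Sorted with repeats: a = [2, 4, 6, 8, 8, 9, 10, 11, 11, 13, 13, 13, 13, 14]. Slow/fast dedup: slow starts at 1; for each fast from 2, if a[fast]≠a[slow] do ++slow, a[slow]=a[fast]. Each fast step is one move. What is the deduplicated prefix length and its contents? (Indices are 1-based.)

length 9; prefix = [2, 4, 6, 8, 9, 10, 11, 13, 14]

slow=1 fast=2: a[fast]=4≠a[slow]=2 write a[2]=4, slow++,fast++
slow=2 fast=3: a[fast]=6≠a[slow]=4 write a[3]=6, slow++,fast++
slow=3 fast=4: a[fast]=8≠a[slow]=6 write a[4]=8, slow++,fast++
slow=4 fast=5: a[fast]=8=a[slow] dup, fast++
slow=4 fast=6: a[fast]=9≠a[slow]=8 write a[5]=9, slow++,fast++
slow=5 fast=7: a[fast]=10≠a[slow]=9 write a[6]=10, slow++,fast++
slow=6 fast=8: a[fast]=11≠a[slow]=10 write a[7]=11, slow++,fast++
slow=7 fast=9: a[fast]=11=a[slow] dup, fast++
slow=7 fast=10: a[fast]=13≠a[slow]=11 write a[8]=13, slow++,fast++
slow=8 fast=11: a[fast]=13=a[slow] dup, fast++
slow=8 fast=12: a[fast]=13=a[slow] dup, fast++
slow=8 fast=13: a[fast]=13=a[slow] dup, fast++
slow=8 fast=14: a[fast]=14≠a[slow]=13 write a[9]=14, slow++,fast++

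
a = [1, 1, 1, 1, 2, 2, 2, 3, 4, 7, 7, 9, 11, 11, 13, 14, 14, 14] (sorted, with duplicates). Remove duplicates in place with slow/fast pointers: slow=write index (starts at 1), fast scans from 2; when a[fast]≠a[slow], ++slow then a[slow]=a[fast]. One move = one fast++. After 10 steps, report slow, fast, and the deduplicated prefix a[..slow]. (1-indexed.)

slow=5, fast=12, prefix=[1, 2, 3, 4, 7]

slow=1 fast=2: a[fast]=1=a[slow] dup, fast++
slow=1 fast=3: a[fast]=1=a[slow] dup, fast++
slow=1 fast=4: a[fast]=1=a[slow] dup, fast++
slow=1 fast=5: a[fast]=2≠a[slow]=1 write a[2]=2, slow++,fast++
slow=2 fast=6: a[fast]=2=a[slow] dup, fast++
slow=2 fast=7: a[fast]=2=a[slow] dup, fast++
slow=2 fast=8: a[fast]=3≠a[slow]=2 write a[3]=3, slow++,fast++
slow=3 fast=9: a[fast]=4≠a[slow]=3 write a[4]=4, slow++,fast++
slow=4 fast=10: a[fast]=7≠a[slow]=4 write a[5]=7, slow++,fast++
slow=5 fast=11: a[fast]=7=a[slow] dup, fast++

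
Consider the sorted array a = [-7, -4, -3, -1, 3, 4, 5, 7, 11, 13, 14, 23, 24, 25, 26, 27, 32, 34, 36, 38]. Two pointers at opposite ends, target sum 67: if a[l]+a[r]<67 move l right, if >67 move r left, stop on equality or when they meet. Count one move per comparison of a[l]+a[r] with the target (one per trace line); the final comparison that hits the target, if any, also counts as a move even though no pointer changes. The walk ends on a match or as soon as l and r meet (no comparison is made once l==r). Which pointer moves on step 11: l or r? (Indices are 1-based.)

l=1 r=20: -7+38=31 <67, l++
l=2 r=20: -4+38=34 <67, l++
l=3 r=20: -3+38=35 <67, l++
l=4 r=20: -1+38=37 <67, l++
l=5 r=20: 3+38=41 <67, l++
l=6 r=20: 4+38=42 <67, l++
l=7 r=20: 5+38=43 <67, l++
l=8 r=20: 7+38=45 <67, l++
l=9 r=20: 11+38=49 <67, l++
l=10 r=20: 13+38=51 <67, l++
l=11 r=20: 14+38=52 <67, l++

l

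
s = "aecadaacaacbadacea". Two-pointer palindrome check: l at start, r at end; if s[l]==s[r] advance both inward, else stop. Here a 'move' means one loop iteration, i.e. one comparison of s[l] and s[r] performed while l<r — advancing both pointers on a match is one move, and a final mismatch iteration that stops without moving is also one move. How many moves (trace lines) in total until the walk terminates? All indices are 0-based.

7 moves

l=0 r=17: 'a'=='a', l++,r--
l=1 r=16: 'e'=='e', l++,r--
l=2 r=15: 'c'=='c', l++,r--
l=3 r=14: 'a'=='a', l++,r--
l=4 r=13: 'd'=='d', l++,r--
l=5 r=12: 'a'=='a', l++,r--
l=6 r=11: 'a'!='b', stop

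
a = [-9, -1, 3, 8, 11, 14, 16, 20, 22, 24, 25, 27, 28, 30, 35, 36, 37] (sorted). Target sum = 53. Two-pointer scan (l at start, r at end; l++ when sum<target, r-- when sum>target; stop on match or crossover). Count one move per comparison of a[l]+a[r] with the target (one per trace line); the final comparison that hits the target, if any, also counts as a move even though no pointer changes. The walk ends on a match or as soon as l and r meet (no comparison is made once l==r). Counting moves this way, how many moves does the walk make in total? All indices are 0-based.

[0,16] -9+37=28 <53 → l++
[1,16] -1+37=36 <53 → l++
[2,16] 3+37=40 <53 → l++
[3,16] 8+37=45 <53 → l++
[4,16] 11+37=48 <53 → l++
[5,16] 14+37=51 <53 → l++
[6,16] 16+37=53 → found

7 moves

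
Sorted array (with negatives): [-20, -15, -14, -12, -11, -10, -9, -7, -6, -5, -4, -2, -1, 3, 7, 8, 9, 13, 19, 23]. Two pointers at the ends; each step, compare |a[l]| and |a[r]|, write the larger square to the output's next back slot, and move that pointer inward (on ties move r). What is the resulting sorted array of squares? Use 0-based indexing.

[1, 4, 9, 16, 25, 36, 49, 49, 64, 81, 81, 100, 121, 144, 169, 196, 225, 361, 400, 529]

[0,19] |-20|<=|23| out[19]=529 → r--
[0,18] |-20|>|19| out[18]=400 → l++
[1,18] |-15|<=|19| out[17]=361 → r--
[1,17] |-15|>|13| out[16]=225 → l++
[2,17] |-14|>|13| out[15]=196 → l++
[3,17] |-12|<=|13| out[14]=169 → r--
[3,16] |-12|>|9| out[13]=144 → l++
[4,16] |-11|>|9| out[12]=121 → l++
[5,16] |-10|>|9| out[11]=100 → l++
[6,16] |-9|<=|9| out[10]=81 → r--
[6,15] |-9|>|8| out[9]=81 → l++
[7,15] |-7|<=|8| out[8]=64 → r--
[7,14] |-7|<=|7| out[7]=49 → r--
[7,13] |-7|>|3| out[6]=49 → l++
[8,13] |-6|>|3| out[5]=36 → l++
[9,13] |-5|>|3| out[4]=25 → l++
[10,13] |-4|>|3| out[3]=16 → l++
[11,13] |-2|<=|3| out[2]=9 → r--
[11,12] |-2|>|-1| out[1]=4 → l++
[12,12] |-1|<=|-1| out[0]=1 → r--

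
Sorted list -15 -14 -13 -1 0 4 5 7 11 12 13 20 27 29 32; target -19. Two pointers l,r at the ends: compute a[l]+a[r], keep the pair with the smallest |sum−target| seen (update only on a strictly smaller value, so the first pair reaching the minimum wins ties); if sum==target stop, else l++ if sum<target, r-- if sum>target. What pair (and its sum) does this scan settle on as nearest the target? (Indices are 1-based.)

pair (-15, -1) with sum -16 (|Δ|=3)

[1,15] -15+32=17 d=36 * → r--
[1,14] -15+29=14 d=33 * → r--
[1,13] -15+27=12 d=31 * → r--
[1,12] -15+20=5 d=24 * → r--
[1,11] -15+13=-2 d=17 * → r--
[1,10] -15+12=-3 d=16 * → r--
[1,9] -15+11=-4 d=15 * → r--
[1,8] -15+7=-8 d=11 * → r--
[1,7] -15+5=-10 d=9 * → r--
[1,6] -15+4=-11 d=8 * → r--
[1,5] -15+0=-15 d=4 * → r--
[1,4] -15+-1=-16 d=3 * → r--
[1,3] -15+-13=-28 d=9 → l++
[2,3] -14+-13=-27 d=8 → l++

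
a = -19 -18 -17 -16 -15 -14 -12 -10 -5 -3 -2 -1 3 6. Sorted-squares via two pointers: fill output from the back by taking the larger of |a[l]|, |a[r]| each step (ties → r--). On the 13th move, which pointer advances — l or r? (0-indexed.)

l

[0,13] |-19|>|6| out[13]=361 → l++
[1,13] |-18|>|6| out[12]=324 → l++
[2,13] |-17|>|6| out[11]=289 → l++
[3,13] |-16|>|6| out[10]=256 → l++
[4,13] |-15|>|6| out[9]=225 → l++
[5,13] |-14|>|6| out[8]=196 → l++
[6,13] |-12|>|6| out[7]=144 → l++
[7,13] |-10|>|6| out[6]=100 → l++
[8,13] |-5|<=|6| out[5]=36 → r--
[8,12] |-5|>|3| out[4]=25 → l++
[9,12] |-3|<=|3| out[3]=9 → r--
[9,11] |-3|>|-1| out[2]=9 → l++
[10,11] |-2|>|-1| out[1]=4 → l++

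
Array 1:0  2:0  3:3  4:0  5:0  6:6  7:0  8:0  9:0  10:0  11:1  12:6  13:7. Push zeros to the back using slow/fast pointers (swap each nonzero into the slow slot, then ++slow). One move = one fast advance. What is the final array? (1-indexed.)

slow=1 fast=1: a[fast]=0, fast++
slow=1 fast=2: a[fast]=0, fast++
slow=1 fast=3: a[fast]=3≠0 swap→a[1]=3, slow++,fast++
slow=2 fast=4: a[fast]=0, fast++
slow=2 fast=5: a[fast]=0, fast++
slow=2 fast=6: a[fast]=6≠0 swap→a[2]=6, slow++,fast++
slow=3 fast=7: a[fast]=0, fast++
slow=3 fast=8: a[fast]=0, fast++
slow=3 fast=9: a[fast]=0, fast++
slow=3 fast=10: a[fast]=0, fast++
slow=3 fast=11: a[fast]=1≠0 swap→a[3]=1, slow++,fast++
slow=4 fast=12: a[fast]=6≠0 swap→a[4]=6, slow++,fast++
slow=5 fast=13: a[fast]=7≠0 swap→a[5]=7, slow++,fast++

[3, 6, 1, 6, 7, 0, 0, 0, 0, 0, 0, 0, 0]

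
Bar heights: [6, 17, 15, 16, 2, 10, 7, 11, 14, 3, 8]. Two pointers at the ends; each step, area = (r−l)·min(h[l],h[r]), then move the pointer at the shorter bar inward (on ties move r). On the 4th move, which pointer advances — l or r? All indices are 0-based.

[0,10] min(6,8)*10=60 best=60 * → l++
[1,10] min(17,8)*9=72 best=72 * → r--
[1,9] min(17,3)*8=24 best=72 → r--
[1,8] min(17,14)*7=98 best=98 * → r--

r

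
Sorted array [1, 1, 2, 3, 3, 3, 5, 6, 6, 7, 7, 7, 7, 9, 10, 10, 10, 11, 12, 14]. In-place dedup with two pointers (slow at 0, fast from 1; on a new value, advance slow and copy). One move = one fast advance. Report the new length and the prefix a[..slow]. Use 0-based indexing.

length 11; prefix = [1, 2, 3, 5, 6, 7, 9, 10, 11, 12, 14]

(s=0,f=1) a[fast]=1=a[slow] dup → fast++
(s=0,f=2) a[fast]=2≠a[slow]=1 write a[1]=2 → slow++,fast++
(s=1,f=3) a[fast]=3≠a[slow]=2 write a[2]=3 → slow++,fast++
(s=2,f=4) a[fast]=3=a[slow] dup → fast++
(s=2,f=5) a[fast]=3=a[slow] dup → fast++
(s=2,f=6) a[fast]=5≠a[slow]=3 write a[3]=5 → slow++,fast++
(s=3,f=7) a[fast]=6≠a[slow]=5 write a[4]=6 → slow++,fast++
(s=4,f=8) a[fast]=6=a[slow] dup → fast++
(s=4,f=9) a[fast]=7≠a[slow]=6 write a[5]=7 → slow++,fast++
(s=5,f=10) a[fast]=7=a[slow] dup → fast++
(s=5,f=11) a[fast]=7=a[slow] dup → fast++
(s=5,f=12) a[fast]=7=a[slow] dup → fast++
(s=5,f=13) a[fast]=9≠a[slow]=7 write a[6]=9 → slow++,fast++
(s=6,f=14) a[fast]=10≠a[slow]=9 write a[7]=10 → slow++,fast++
(s=7,f=15) a[fast]=10=a[slow] dup → fast++
(s=7,f=16) a[fast]=10=a[slow] dup → fast++
(s=7,f=17) a[fast]=11≠a[slow]=10 write a[8]=11 → slow++,fast++
(s=8,f=18) a[fast]=12≠a[slow]=11 write a[9]=12 → slow++,fast++
(s=9,f=19) a[fast]=14≠a[slow]=12 write a[10]=14 → slow++,fast++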